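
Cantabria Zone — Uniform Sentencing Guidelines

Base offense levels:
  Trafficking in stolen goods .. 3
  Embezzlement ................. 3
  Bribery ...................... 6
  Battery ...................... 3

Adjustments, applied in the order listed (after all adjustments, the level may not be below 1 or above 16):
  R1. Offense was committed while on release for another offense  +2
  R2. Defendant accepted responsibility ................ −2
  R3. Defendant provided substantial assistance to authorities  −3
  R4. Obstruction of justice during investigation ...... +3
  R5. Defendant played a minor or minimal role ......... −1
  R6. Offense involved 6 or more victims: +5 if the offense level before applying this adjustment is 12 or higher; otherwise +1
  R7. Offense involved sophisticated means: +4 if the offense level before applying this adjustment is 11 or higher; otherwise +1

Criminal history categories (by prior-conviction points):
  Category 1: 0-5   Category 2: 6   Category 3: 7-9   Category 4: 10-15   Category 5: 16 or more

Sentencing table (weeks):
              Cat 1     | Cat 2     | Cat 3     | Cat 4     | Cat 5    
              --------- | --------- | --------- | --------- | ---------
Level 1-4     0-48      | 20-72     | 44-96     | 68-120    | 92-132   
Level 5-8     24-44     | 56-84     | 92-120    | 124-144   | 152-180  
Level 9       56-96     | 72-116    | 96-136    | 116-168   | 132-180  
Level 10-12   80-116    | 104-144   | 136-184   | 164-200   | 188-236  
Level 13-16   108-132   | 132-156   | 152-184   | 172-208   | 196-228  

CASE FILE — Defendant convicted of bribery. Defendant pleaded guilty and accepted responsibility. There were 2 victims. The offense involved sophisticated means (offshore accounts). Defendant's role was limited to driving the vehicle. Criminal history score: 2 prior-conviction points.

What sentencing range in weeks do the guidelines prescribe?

0-48 weeks

Base offense level for bribery: 6.
R2 applies: 6 − 2 = 4.
R3 does not apply.
R5 applies: 4 − 1 = 3.
R7 applies (level before this adjustment is 3 < 11, so +1): 3 + 1 = 4.
Final offense level: 4.
Criminal history: 2 prior points → Category 1 (0-5).
Level 4 falls in the 1-4 band.
Grid: Level 1-4 × Category 1 = 0-48 weeks.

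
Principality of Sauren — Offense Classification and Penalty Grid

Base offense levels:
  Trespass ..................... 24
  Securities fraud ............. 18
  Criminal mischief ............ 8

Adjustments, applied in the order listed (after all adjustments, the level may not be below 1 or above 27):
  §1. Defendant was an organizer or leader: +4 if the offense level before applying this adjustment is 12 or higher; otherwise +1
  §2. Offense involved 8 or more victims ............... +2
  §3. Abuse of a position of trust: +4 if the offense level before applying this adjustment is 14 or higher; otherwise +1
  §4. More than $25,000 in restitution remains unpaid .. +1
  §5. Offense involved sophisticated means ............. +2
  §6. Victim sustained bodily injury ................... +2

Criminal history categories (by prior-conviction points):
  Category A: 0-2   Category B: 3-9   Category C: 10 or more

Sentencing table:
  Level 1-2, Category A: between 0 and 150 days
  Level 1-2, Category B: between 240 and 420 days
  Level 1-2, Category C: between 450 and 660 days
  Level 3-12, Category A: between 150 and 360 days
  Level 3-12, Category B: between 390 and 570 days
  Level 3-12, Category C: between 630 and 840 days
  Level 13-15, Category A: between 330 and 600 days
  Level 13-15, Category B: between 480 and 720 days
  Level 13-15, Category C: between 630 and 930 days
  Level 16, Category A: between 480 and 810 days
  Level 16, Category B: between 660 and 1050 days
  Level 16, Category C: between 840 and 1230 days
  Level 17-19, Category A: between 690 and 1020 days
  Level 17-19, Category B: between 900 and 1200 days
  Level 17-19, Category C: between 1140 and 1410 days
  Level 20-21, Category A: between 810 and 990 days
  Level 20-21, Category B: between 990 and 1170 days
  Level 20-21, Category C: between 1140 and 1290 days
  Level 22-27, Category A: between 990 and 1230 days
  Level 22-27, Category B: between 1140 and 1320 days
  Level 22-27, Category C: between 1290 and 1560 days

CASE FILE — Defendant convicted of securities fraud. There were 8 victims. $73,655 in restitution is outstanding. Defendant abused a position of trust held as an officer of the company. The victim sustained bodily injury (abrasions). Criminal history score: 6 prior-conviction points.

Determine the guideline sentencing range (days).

1140-1320 days

Base offense level for securities fraud: 18.
§1 does not apply.
§2 applies: 18 + 2 = 20.
§3 applies (level before this adjustment is 20 ≥ 14, so +4): 20 + 4 = 24.
§4 applies: 24 + 1 = 25.
§5 does not apply.
§6 applies: 25 + 2 = 27.
Final offense level: 27.
Criminal history: 6 prior points → Category B (3-9).
Level 27 falls in the 22-27 band.
Grid: Level 22-27 × Category B = 1140-1320 days.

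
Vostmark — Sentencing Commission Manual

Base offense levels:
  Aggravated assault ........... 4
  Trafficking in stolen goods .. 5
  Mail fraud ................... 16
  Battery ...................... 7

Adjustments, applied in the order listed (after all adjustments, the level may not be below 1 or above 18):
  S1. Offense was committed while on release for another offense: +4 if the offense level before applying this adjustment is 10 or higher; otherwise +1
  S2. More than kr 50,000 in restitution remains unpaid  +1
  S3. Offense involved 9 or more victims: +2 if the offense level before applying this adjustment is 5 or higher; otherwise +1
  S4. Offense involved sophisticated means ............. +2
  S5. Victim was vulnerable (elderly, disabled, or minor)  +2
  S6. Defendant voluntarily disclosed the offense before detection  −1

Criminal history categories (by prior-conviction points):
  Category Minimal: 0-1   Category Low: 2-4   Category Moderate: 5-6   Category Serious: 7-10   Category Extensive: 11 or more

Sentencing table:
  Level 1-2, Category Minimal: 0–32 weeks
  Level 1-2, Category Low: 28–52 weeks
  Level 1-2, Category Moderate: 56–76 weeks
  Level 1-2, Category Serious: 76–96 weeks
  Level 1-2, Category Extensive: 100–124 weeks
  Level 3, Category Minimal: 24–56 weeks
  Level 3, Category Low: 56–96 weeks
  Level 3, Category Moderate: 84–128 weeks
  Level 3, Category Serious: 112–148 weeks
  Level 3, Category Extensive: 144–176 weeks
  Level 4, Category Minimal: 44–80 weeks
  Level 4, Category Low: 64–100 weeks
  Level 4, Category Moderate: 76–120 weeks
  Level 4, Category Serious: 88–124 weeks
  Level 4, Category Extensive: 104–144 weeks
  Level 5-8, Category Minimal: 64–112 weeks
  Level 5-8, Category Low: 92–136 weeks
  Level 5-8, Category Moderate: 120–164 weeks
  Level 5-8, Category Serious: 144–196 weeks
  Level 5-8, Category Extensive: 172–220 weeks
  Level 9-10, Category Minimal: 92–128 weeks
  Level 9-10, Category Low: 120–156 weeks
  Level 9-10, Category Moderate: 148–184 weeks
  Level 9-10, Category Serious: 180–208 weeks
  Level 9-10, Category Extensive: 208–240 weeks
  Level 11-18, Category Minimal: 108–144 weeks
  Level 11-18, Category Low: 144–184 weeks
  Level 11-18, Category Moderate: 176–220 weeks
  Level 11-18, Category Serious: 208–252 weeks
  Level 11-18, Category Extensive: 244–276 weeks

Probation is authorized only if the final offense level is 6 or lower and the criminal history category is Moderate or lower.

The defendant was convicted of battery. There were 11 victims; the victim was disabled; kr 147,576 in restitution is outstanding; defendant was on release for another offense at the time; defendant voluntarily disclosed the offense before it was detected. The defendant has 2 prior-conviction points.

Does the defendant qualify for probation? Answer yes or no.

Base offense level for battery: 7.
S1 applies (level before this adjustment is 7 < 10, so +1): 7 + 1 = 8.
S2 applies: 8 + 1 = 9.
S3 applies (level before this adjustment is 9 ≥ 5, so +2): 9 + 2 = 11.
S4 does not apply.
S5 applies: 11 + 2 = 13.
S6 applies: 13 − 1 = 12.
Final offense level: 12.
Criminal history: 2 prior points → Category Low (2-4).
Level 12 falls in the 11-18 band.
Grid: Level 11-18 × Category Low = 144-184 weeks.
Probation check: level 12 > 6 and category Low ≤ Moderate → not eligible.

No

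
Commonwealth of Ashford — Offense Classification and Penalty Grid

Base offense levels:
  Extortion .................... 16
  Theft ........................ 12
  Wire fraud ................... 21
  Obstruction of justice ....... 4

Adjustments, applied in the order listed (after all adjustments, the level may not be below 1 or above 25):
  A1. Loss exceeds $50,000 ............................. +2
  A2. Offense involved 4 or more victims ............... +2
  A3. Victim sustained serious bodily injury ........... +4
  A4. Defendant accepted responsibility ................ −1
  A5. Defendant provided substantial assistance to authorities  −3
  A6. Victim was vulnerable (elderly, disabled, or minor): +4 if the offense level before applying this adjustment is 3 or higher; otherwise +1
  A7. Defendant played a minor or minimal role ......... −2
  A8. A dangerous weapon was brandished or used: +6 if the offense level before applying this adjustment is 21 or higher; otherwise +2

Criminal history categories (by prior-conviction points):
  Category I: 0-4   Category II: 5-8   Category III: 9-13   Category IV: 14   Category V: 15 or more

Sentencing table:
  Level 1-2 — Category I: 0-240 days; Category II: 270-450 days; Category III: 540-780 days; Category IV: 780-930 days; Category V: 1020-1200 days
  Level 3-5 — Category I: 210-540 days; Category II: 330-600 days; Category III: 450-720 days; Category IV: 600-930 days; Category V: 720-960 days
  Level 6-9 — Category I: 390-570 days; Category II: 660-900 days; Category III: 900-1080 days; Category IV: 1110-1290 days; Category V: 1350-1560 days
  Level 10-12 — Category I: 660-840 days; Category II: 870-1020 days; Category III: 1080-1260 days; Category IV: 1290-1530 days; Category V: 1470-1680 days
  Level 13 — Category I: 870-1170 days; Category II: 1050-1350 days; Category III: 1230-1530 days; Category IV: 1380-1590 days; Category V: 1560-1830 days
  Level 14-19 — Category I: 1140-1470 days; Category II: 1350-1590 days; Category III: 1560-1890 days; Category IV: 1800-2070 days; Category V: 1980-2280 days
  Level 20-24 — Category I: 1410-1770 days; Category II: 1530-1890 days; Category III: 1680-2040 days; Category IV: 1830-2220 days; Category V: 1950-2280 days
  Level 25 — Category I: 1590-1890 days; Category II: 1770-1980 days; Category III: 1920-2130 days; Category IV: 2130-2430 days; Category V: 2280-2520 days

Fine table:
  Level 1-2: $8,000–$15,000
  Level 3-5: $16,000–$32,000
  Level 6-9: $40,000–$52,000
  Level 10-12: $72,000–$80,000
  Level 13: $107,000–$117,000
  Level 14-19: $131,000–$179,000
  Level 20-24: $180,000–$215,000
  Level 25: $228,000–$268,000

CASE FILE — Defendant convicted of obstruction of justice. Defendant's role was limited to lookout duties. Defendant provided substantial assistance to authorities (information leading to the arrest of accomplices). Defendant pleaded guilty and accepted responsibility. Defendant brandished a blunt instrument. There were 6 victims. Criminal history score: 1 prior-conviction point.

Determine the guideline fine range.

$8,000–$15,000

Base offense level for obstruction of justice: 4.
A2 applies: 4 + 2 = 6.
A3 does not apply.
A4 applies: 6 − 1 = 5.
A5 applies: 5 − 3 = 2.
A7 applies: 2 − 2 = 0.
A8 applies (level before this adjustment is 0 < 21, so +2): 0 + 2 = 2.
Final offense level: 2.
Level 2 falls in the 1-2 band.
Fine table: Level 1-2 → $8,000–$15,000.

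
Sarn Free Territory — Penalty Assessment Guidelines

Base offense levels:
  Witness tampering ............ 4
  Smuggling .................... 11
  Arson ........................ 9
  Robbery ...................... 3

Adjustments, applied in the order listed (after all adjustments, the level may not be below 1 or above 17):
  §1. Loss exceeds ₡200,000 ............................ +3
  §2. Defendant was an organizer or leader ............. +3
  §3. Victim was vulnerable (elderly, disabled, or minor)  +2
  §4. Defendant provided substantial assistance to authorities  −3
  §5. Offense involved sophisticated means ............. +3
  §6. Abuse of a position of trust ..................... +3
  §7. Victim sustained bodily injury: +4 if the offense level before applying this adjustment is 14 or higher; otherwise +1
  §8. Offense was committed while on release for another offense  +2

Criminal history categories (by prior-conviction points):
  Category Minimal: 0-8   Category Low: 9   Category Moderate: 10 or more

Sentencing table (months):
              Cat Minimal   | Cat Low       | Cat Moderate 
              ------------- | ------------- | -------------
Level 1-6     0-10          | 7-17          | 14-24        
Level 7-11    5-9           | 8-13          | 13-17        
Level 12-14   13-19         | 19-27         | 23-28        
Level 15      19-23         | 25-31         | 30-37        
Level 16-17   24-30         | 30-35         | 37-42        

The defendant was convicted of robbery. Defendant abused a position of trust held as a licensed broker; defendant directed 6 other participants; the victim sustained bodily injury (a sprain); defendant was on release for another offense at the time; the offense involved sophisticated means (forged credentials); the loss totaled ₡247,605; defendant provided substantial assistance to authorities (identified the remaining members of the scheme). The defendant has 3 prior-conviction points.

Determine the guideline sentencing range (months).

Base offense level for robbery: 3.
§1 applies: 3 + 3 = 6.
§2 applies: 6 + 3 = 9.
§3 does not apply.
§4 applies: 9 − 3 = 6.
§5 applies: 6 + 3 = 9.
§6 applies: 9 + 3 = 12.
§7 applies (level before this adjustment is 12 < 14, so +1): 12 + 1 = 13.
§8 applies: 13 + 2 = 15.
Final offense level: 15.
Criminal history: 3 prior points → Category Minimal (0-8).
Level 15 falls in the 15 band.
Grid: Level 15 × Category Minimal = 19-23 months.

19-23 months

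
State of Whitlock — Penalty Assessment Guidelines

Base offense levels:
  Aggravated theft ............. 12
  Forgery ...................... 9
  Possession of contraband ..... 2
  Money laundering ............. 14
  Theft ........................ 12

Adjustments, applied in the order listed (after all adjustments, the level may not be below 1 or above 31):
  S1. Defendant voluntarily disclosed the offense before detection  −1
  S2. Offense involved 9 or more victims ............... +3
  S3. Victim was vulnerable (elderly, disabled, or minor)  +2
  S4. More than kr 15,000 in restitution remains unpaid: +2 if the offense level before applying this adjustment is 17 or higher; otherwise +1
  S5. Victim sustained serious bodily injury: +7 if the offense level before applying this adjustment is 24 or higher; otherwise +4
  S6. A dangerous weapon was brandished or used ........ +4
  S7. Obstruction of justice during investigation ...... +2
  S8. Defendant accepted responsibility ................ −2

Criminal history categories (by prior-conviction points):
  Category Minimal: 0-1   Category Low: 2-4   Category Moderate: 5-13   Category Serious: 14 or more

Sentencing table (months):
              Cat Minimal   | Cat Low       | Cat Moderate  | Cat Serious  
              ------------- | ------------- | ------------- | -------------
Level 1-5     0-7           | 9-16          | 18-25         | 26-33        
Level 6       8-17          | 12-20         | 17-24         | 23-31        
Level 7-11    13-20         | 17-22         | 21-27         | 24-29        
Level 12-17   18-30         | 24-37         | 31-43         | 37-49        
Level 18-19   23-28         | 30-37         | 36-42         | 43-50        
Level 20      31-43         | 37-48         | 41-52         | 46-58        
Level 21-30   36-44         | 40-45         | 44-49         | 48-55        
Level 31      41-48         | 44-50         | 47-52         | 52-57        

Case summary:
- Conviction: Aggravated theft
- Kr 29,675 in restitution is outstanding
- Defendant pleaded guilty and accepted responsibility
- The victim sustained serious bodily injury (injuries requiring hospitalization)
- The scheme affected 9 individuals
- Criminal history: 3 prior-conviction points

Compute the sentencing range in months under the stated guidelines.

30-37 months

Base offense level for aggravated theft: 12.
S2 applies: 12 + 3 = 15.
S4 applies (level before this adjustment is 15 < 17, so +1): 15 + 1 = 16.
S5 applies (level before this adjustment is 16 < 24, so +4): 16 + 4 = 20.
S6 does not apply.
S7 does not apply.
S8 applies: 20 − 2 = 18.
Final offense level: 18.
Criminal history: 3 prior points → Category Low (2-4).
Level 18 falls in the 18-19 band.
Grid: Level 18-19 × Category Low = 30-37 months.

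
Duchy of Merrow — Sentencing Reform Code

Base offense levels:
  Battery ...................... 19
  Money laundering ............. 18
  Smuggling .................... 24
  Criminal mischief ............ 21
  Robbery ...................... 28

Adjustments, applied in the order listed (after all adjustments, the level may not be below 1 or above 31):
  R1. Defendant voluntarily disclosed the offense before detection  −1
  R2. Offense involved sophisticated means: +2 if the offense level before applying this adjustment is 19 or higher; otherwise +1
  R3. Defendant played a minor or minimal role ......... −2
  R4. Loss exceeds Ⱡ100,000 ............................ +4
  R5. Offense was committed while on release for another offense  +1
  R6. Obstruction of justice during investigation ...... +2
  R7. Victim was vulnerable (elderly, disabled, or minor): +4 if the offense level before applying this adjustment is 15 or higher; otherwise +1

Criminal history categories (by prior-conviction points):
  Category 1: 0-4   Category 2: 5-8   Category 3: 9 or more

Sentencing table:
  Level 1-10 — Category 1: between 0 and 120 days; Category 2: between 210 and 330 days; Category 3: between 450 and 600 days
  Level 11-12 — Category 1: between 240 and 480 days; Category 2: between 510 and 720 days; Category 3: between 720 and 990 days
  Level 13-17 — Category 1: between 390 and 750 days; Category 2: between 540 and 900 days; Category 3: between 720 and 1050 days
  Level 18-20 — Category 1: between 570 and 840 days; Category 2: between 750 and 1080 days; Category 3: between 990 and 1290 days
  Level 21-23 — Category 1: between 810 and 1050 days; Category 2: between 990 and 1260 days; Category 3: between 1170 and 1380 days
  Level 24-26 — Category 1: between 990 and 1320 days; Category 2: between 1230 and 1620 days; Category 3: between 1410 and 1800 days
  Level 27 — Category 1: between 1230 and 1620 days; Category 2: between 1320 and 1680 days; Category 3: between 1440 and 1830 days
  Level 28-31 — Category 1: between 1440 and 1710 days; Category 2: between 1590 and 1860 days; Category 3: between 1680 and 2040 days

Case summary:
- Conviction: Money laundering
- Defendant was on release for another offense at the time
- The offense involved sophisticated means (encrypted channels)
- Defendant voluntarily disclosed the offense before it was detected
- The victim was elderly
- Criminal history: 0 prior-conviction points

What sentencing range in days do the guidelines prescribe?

810-1050 days

Base offense level for money laundering: 18.
R1 applies: 18 − 1 = 17.
R2 applies (level before this adjustment is 17 < 19, so +1): 17 + 1 = 18.
R3 does not apply.
R5 applies: 18 + 1 = 19.
R6 does not apply.
R7 applies (level before this adjustment is 19 ≥ 15, so +4): 19 + 4 = 23.
Final offense level: 23.
Criminal history: 0 prior points → Category 1 (0-4).
Level 23 falls in the 21-23 band.
Grid: Level 21-23 × Category 1 = 810-1050 days.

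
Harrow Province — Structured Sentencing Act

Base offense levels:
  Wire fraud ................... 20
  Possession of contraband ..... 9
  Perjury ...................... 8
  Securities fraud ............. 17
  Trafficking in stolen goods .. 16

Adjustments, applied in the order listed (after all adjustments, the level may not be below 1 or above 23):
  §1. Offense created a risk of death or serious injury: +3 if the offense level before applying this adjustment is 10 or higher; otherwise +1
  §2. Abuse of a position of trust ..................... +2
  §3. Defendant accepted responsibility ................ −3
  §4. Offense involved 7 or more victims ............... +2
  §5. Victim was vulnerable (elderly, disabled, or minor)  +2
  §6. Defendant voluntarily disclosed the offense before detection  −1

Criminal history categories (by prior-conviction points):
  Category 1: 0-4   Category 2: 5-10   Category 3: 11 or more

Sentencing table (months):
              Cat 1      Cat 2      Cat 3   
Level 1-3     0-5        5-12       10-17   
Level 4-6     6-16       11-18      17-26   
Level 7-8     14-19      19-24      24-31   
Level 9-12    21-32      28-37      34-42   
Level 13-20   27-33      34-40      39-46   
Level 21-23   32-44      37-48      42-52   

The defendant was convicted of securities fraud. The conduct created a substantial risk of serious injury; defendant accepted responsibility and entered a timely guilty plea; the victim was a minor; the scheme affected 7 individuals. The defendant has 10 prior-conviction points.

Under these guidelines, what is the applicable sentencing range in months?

37-48 months

Base offense level for securities fraud: 17.
§1 applies (level before this adjustment is 17 ≥ 10, so +3): 17 + 3 = 20.
§2 does not apply.
§3 applies: 20 − 3 = 17.
§4 applies: 17 + 2 = 19.
§5 applies: 19 + 2 = 21.
§6 does not apply.
Final offense level: 21.
Criminal history: 10 prior points → Category 2 (5-10).
Level 21 falls in the 21-23 band.
Grid: Level 21-23 × Category 2 = 37-48 months.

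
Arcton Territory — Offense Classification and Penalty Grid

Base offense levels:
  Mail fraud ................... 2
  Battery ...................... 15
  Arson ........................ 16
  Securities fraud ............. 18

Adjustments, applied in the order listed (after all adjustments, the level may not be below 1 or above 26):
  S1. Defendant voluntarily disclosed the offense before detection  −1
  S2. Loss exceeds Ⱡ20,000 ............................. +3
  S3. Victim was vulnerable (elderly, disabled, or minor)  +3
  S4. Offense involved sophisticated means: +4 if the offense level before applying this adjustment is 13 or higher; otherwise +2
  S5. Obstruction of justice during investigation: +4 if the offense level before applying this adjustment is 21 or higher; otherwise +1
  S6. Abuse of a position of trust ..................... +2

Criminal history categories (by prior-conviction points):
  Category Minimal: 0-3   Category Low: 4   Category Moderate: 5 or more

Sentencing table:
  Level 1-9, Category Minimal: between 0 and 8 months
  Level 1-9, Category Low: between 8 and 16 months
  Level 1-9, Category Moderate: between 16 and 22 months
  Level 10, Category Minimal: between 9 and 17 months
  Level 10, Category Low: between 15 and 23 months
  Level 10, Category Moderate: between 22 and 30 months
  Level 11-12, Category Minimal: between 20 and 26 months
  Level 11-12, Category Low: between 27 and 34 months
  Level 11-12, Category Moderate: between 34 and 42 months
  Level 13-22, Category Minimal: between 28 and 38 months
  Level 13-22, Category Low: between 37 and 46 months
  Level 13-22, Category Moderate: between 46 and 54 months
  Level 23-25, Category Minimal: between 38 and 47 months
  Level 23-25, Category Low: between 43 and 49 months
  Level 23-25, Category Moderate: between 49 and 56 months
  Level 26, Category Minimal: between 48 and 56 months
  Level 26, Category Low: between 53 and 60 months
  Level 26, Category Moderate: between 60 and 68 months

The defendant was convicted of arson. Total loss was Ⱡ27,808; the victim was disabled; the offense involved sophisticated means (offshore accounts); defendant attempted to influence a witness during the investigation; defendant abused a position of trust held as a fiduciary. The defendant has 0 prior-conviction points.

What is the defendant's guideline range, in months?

48-56 months

Base offense level for arson: 16.
S2 applies: 16 + 3 = 19.
S3 applies: 19 + 3 = 22.
S4 applies (level before this adjustment is 22 ≥ 13, so +4): 22 + 4 = 26.
S5 applies (level before this adjustment is 26 ≥ 21, so +4): 26 + 4 = 30.
S6 applies: 30 + 2 = 32.
Level 32 exceeds the maximum of 26; capped at 26.
Final offense level: 26.
Criminal history: 0 prior points → Category Minimal (0-3).
Level 26 falls in the 26 band.
Grid: Level 26 × Category Minimal = 48-56 months.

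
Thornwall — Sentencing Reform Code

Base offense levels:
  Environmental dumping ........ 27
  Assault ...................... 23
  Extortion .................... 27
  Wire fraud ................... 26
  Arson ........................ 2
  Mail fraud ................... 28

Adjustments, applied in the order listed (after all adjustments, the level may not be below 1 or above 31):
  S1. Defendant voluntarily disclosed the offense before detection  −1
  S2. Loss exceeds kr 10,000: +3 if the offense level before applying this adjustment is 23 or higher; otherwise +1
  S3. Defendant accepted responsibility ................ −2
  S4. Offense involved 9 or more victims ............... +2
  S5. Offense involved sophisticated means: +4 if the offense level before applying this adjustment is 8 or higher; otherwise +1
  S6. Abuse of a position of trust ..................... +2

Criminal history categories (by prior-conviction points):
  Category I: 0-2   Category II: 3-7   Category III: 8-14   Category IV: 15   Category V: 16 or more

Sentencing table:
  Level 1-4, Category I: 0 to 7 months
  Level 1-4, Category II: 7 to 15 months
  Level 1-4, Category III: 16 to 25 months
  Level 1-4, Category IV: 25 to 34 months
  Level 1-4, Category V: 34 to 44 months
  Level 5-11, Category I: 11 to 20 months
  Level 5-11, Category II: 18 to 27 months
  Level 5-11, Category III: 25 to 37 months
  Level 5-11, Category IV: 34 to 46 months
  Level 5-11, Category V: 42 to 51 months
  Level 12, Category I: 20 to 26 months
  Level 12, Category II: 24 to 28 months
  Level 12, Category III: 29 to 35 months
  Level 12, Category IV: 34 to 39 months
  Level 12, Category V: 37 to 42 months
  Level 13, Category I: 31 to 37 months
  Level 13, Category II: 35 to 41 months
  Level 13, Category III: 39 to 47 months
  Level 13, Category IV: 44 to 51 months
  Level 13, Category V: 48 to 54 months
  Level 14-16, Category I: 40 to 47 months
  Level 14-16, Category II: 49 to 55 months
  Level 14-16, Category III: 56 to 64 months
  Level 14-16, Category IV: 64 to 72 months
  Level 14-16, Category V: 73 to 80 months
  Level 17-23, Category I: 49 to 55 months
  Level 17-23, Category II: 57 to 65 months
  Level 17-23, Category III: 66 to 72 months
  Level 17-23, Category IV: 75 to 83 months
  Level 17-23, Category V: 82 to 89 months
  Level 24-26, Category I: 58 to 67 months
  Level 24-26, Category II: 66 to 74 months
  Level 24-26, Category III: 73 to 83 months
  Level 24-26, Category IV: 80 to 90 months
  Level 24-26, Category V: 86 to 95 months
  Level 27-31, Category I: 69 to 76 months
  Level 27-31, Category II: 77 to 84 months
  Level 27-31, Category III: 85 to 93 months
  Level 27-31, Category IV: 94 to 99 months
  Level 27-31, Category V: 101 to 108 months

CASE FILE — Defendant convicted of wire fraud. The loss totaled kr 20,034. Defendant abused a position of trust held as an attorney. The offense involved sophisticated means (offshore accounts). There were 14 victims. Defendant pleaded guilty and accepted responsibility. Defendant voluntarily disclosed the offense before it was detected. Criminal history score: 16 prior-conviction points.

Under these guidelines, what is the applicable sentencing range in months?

101-108 months

Base offense level for wire fraud: 26.
S1 applies: 26 − 1 = 25.
S2 applies (level before this adjustment is 25 ≥ 23, so +3): 25 + 3 = 28.
S3 applies: 28 − 2 = 26.
S4 applies: 26 + 2 = 28.
S5 applies (level before this adjustment is 28 ≥ 8, so +4): 28 + 4 = 32.
S6 applies: 32 + 2 = 34.
Level 34 exceeds the maximum of 31; capped at 31.
Final offense level: 31.
Criminal history: 16 prior points → Category V (16+).
Level 31 falls in the 27-31 band.
Grid: Level 27-31 × Category V = 101-108 months.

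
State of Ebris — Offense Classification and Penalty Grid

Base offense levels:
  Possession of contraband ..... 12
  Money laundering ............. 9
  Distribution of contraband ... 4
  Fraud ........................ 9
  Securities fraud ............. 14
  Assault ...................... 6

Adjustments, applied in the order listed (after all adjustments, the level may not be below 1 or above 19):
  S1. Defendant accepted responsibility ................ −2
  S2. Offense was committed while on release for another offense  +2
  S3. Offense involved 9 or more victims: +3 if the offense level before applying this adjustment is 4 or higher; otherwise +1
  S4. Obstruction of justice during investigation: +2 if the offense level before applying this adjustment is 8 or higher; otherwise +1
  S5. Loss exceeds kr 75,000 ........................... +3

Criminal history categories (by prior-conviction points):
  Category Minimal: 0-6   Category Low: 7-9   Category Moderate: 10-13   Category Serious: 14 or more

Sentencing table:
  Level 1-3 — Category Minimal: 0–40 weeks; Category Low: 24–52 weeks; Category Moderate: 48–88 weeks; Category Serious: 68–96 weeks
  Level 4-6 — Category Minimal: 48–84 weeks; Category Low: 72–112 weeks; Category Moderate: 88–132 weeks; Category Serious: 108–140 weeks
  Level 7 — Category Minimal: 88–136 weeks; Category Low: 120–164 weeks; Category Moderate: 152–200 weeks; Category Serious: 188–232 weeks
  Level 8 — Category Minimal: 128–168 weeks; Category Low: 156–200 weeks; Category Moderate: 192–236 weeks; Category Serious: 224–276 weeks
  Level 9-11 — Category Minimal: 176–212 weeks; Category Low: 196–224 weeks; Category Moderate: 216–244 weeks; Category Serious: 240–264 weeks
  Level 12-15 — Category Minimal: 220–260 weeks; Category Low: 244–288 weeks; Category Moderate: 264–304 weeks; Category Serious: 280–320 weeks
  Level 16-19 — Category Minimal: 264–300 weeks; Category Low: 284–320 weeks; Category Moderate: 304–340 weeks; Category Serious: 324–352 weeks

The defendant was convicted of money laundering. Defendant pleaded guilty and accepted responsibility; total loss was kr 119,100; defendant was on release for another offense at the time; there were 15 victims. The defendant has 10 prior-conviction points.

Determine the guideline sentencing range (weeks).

Base offense level for money laundering: 9.
S1 applies: 9 − 2 = 7.
S2 applies: 7 + 2 = 9.
S3 applies (level before this adjustment is 9 ≥ 4, so +3): 9 + 3 = 12.
S5 applies: 12 + 3 = 15.
Final offense level: 15.
Criminal history: 10 prior points → Category Moderate (10-13).
Level 15 falls in the 12-15 band.
Grid: Level 12-15 × Category Moderate = 264-304 weeks.

264-304 weeks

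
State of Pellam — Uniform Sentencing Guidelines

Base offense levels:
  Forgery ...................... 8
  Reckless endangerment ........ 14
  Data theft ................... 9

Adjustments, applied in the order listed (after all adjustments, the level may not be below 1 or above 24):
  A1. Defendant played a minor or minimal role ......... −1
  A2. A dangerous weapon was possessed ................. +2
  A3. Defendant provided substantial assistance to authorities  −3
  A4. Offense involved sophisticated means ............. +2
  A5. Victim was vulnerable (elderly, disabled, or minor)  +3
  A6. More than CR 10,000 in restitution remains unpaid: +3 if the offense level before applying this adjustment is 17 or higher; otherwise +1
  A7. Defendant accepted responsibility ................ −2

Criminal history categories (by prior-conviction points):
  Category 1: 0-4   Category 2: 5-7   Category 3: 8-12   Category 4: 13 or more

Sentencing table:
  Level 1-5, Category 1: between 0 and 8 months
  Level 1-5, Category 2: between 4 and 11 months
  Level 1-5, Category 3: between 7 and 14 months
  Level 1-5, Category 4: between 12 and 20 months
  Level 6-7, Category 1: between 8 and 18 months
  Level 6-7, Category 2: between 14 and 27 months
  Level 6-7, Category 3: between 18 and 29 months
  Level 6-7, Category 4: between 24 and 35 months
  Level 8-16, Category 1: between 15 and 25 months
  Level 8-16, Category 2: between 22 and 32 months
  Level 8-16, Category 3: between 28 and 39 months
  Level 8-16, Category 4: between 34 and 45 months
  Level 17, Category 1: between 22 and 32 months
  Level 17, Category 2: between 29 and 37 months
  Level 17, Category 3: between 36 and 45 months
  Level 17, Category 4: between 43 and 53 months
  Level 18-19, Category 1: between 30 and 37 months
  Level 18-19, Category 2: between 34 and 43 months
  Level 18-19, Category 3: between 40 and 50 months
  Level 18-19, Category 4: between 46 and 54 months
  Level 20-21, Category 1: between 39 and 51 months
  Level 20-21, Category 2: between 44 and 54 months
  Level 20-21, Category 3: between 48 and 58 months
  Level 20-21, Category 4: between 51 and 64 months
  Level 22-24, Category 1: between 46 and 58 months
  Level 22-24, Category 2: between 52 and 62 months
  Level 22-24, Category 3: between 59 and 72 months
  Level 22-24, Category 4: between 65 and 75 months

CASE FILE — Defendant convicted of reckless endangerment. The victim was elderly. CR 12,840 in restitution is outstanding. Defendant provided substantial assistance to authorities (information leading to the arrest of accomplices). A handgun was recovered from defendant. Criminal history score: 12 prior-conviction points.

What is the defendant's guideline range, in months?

36-45 months

Base offense level for reckless endangerment: 14.
A2 applies: 14 + 2 = 16.
A3 applies: 16 − 3 = 13.
A4 does not apply.
A5 applies: 13 + 3 = 16.
A6 applies (level before this adjustment is 16 < 17, so +1): 16 + 1 = 17.
Final offense level: 17.
Criminal history: 12 prior points → Category 3 (8-12).
Level 17 falls in the 17 band.
Grid: Level 17 × Category 3 = 36-45 months.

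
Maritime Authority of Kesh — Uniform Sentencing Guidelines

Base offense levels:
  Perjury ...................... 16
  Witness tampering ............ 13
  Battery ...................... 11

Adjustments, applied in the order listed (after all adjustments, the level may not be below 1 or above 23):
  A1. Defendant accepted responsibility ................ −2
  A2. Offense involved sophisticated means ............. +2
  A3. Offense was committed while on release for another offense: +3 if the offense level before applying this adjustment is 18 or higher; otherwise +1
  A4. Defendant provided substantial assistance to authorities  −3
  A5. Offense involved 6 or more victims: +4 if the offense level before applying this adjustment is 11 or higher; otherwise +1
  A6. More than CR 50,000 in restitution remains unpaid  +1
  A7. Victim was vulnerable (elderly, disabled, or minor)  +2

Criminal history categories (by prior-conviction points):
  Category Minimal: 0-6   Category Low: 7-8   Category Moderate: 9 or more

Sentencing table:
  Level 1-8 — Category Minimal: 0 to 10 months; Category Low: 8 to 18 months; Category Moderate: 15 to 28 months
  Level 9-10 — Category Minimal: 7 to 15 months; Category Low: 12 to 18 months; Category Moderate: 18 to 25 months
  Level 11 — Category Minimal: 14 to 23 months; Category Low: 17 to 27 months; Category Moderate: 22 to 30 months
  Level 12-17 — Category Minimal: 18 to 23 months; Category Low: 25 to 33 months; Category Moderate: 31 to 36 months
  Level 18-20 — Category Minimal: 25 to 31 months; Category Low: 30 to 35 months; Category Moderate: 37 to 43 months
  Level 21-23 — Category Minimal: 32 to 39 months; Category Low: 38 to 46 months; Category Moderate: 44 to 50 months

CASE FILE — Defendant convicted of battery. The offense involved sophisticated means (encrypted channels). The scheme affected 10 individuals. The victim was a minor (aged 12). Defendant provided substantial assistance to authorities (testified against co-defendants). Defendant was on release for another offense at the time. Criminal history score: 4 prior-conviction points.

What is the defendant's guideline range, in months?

18-23 months

Base offense level for battery: 11.
A1 does not apply.
A2 applies: 11 + 2 = 13.
A3 applies (level before this adjustment is 13 < 18, so +1): 13 + 1 = 14.
A4 applies: 14 − 3 = 11.
A5 applies (level before this adjustment is 11 ≥ 11, so +4): 11 + 4 = 15.
A6 does not apply.
A7 applies: 15 + 2 = 17.
Final offense level: 17.
Criminal history: 4 prior points → Category Minimal (0-6).
Level 17 falls in the 12-17 band.
Grid: Level 12-17 × Category Minimal = 18-23 months.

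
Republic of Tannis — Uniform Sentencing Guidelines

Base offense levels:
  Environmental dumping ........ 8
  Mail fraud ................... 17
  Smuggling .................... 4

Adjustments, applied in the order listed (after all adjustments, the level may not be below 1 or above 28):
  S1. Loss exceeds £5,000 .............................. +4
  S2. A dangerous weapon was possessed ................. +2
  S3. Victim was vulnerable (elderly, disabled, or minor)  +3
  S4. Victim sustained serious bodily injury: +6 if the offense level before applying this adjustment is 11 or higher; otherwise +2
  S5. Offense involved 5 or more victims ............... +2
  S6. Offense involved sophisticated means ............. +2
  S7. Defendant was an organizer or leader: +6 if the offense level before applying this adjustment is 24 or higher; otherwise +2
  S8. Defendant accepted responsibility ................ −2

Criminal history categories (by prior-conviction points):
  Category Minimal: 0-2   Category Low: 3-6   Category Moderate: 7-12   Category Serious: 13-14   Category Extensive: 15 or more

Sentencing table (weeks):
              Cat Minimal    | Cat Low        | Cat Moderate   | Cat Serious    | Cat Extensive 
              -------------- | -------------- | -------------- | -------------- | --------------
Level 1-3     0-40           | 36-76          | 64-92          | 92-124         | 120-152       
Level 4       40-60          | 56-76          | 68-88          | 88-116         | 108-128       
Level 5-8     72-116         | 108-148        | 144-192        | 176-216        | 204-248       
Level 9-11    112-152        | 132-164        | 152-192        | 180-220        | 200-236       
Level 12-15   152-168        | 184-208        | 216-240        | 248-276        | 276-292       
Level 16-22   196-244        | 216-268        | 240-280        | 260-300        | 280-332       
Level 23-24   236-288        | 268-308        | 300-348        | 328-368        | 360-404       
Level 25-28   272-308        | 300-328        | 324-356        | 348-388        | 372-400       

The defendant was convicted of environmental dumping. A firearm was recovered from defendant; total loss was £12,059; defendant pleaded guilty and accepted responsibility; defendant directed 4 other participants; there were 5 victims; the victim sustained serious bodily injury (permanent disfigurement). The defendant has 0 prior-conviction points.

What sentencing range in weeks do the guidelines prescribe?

Base offense level for environmental dumping: 8.
S1 applies: 8 + 4 = 12.
S2 applies: 12 + 2 = 14.
S3 does not apply.
S4 applies (level before this adjustment is 14 ≥ 11, so +6): 14 + 6 = 20.
S5 applies: 20 + 2 = 22.
S6 does not apply.
S7 applies (level before this adjustment is 22 < 24, so +2): 22 + 2 = 24.
S8 applies: 24 − 2 = 22.
Final offense level: 22.
Criminal history: 0 prior points → Category Minimal (0-2).
Level 22 falls in the 16-22 band.
Grid: Level 16-22 × Category Minimal = 196-244 weeks.

196-244 weeks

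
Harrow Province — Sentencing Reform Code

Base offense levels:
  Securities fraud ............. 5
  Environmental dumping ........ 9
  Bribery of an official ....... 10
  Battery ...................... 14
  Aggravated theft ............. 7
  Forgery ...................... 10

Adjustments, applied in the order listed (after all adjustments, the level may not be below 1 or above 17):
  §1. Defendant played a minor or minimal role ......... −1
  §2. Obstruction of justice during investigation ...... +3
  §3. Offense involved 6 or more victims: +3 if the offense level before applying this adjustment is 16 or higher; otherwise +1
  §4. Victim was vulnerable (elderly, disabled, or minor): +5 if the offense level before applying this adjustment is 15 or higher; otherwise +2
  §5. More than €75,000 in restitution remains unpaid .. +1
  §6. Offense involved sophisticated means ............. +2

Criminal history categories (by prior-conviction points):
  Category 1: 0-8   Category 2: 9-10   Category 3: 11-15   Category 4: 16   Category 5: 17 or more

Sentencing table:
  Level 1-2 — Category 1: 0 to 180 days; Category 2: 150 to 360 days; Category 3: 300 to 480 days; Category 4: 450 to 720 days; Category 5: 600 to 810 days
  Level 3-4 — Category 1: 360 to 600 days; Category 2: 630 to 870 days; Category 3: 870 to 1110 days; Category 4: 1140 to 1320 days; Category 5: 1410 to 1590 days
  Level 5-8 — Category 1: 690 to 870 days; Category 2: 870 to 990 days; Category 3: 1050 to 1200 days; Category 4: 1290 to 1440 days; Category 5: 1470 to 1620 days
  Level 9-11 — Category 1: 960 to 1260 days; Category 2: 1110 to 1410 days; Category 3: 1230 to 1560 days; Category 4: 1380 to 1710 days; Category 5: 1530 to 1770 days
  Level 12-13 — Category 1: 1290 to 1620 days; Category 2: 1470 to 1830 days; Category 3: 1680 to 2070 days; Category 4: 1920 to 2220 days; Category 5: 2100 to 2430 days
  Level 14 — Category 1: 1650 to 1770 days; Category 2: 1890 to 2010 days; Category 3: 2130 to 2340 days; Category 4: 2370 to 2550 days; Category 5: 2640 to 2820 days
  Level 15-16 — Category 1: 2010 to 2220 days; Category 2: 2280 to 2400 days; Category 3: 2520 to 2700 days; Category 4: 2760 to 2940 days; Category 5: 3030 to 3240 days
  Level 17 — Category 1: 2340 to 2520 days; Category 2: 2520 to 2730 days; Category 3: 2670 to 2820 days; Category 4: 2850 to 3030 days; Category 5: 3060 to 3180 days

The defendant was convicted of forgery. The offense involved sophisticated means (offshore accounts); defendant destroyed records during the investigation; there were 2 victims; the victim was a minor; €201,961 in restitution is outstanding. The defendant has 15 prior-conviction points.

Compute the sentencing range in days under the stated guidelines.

Base offense level for forgery: 10.
§1 does not apply.
§2 applies: 10 + 3 = 13.
§3 does not apply.
§4 applies (level before this adjustment is 13 < 15, so +2): 13 + 2 = 15.
§5 applies: 15 + 1 = 16.
§6 applies: 16 + 2 = 18.
Level 18 exceeds the maximum of 17; capped at 17.
Final offense level: 17.
Criminal history: 15 prior points → Category 3 (11-15).
Level 17 falls in the 17 band.
Grid: Level 17 × Category 3 = 2670-2820 days.

2670-2820 days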